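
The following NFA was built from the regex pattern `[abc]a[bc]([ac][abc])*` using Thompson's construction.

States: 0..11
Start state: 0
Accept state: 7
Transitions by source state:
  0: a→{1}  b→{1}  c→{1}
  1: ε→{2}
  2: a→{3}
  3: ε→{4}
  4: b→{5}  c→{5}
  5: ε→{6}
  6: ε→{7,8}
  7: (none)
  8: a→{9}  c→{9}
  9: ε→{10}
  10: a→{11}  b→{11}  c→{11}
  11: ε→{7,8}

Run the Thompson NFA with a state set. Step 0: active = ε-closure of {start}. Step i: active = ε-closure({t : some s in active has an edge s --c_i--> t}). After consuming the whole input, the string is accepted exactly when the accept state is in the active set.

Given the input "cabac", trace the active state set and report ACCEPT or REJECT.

Answer: ACCEPT

Derivation:
start: ε-closure({0}) = {0}
'c' @ 1: {1,2}
'a' @ 2: {3,4}
'b' @ 3: {5,6,7,8}  (accept∈set)
'a' @ 4: {9,10}
'c' @ 5: {7,8,11}  (accept∈set)
final: {7,8,11}; accept 7 in set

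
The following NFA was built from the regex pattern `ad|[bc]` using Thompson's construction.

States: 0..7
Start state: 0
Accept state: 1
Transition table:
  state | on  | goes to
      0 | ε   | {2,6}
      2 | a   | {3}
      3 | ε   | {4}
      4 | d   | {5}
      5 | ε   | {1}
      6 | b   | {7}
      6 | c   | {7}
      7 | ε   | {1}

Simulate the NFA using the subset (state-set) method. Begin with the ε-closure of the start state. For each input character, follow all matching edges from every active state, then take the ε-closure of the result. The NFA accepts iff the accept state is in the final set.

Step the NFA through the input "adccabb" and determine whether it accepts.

S₀ = ε-closure({0}) = {0,2,6}
'a' @ 1: {3,4}
'd' @ 2: {1,5}  (accept∈set)
'c' @ 3: {}  — dead — no transitions
rest 'cabb' ignored (set empty)
final: {}; accept 1 not in set

Answer: REJECT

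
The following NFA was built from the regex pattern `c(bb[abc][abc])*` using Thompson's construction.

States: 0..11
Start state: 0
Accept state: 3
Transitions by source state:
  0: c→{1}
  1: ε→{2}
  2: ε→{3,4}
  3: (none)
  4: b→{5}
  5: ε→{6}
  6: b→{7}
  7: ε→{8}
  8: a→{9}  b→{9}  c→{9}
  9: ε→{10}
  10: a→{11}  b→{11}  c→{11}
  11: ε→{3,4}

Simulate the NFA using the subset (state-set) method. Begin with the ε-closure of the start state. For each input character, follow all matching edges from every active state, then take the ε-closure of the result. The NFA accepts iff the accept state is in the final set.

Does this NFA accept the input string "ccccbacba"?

Answer: REJECT

Steps:
start: ε-closure({0}) = {0}
'c' @ 1: {1,2,3,4}  (accept∈set)
'c' @ 2: {}  — dead — no transitions
rest 'ccbacba' ignored (set empty)
after full input: {}  (accept=3 not in)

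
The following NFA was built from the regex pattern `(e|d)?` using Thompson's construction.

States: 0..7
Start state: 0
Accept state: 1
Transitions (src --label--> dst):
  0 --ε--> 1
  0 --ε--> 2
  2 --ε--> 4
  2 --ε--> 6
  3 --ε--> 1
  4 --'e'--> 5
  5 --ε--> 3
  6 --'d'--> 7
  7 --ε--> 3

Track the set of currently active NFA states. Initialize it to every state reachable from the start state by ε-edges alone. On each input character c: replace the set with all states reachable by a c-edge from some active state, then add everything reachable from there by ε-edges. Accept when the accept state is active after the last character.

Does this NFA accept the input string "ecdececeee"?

Answer: REJECT

Derivation:
start: ε-closure({0}) = {0,1,2,4,6}
'e' @ 1: {1,3,5}  [accepting]
'c' @ 2: {}  — dead — no transitions
rest 'dececeee' ignored (set empty)
end set {} — state 1 not in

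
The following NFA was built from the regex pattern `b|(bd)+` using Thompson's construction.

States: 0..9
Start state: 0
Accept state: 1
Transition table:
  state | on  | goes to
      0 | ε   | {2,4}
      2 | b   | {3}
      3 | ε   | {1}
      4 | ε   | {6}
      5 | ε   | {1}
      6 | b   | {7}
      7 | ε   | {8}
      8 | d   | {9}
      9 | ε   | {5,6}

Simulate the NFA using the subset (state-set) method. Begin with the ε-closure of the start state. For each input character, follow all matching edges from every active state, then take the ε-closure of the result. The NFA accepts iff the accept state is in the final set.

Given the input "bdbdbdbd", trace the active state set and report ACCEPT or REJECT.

initial (ε-close {0}): {0,2,4,6}
'b' @ 1: {1,3,7,8}  (accept∈set)
'd' @ 2: {1,5,6,9}  (accept∈set)
'b' @ 3: {7,8}
'd' @ 4: {1,5,6,9}  (accept∈set)
'b' @ 5: {7,8}
'd' @ 6: {1,5,6,9}  (accept∈set)
'b' @ 7: {7,8}
'd' @ 8: {1,5,6,9}  (accept∈set)
end set {1,5,6,9} — state 1 in

Answer: ACCEPT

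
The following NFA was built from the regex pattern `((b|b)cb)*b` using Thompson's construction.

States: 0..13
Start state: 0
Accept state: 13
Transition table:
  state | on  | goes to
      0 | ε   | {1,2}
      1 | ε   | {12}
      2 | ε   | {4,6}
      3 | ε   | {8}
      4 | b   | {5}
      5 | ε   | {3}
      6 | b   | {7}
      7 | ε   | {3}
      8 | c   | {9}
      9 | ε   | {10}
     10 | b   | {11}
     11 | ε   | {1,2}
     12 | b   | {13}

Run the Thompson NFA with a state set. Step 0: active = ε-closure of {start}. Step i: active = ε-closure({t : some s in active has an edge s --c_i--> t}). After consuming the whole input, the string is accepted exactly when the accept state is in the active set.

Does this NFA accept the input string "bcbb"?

Answer: ACCEPT

Derivation:
S₀ = ε-closure({0}) = {0,1,2,4,6,12}
'b' @ 1: {3,5,7,8,13}  [accepting]
'c' @ 2: {9,10}
'b' @ 3: {1,2,4,6,11,12}
'b' @ 4: {3,5,7,8,13}  [accepting]
end set {3,5,7,8,13} — state 13 in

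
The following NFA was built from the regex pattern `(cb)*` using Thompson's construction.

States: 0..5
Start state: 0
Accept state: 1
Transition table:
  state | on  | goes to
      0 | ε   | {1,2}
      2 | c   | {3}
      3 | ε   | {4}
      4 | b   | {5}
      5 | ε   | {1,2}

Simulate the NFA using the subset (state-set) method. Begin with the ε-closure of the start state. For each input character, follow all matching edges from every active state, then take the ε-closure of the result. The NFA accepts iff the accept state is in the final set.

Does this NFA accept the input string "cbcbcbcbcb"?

initial (ε-close {0}): {0,1,2}
'c' @ 1: {3,4}
'b' @ 2: {1,2,5}  ✓accept
'c' @ 3: {3,4}
'b' @ 4: {1,2,5}  ✓accept
'c' @ 5: {3,4}
'b' @ 6: {1,2,5}  ✓accept
'c' @ 7: {3,4}
'b' @ 8: {1,2,5}  ✓accept
'c' @ 9: {3,4}
'b' @ 10: {1,2,5}  ✓accept
after full input: {1,2,5}  (accept=1 in)

Answer: ACCEPT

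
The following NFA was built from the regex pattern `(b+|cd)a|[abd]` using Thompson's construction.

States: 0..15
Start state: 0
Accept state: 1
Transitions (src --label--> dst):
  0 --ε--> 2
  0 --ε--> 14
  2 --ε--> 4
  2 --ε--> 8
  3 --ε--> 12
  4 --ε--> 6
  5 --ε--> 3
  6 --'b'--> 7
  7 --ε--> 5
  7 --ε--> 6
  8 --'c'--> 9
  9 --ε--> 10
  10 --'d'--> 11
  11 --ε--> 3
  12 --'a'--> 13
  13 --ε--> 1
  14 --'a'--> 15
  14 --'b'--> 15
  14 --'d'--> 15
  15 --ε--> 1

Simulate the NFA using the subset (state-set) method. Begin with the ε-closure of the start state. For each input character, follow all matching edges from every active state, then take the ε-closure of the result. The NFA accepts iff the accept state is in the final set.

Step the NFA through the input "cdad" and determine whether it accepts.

S₀ = ε-closure({0}) = {0,2,4,6,8,14}
'c' @ 1: {9,10}
'd' @ 2: {3,11,12}
'a' @ 3: {1,13}  (accept∈set)
'd' @ 4: {}  — state set empty
final: {}; accept 1 not in set

Answer: REJECT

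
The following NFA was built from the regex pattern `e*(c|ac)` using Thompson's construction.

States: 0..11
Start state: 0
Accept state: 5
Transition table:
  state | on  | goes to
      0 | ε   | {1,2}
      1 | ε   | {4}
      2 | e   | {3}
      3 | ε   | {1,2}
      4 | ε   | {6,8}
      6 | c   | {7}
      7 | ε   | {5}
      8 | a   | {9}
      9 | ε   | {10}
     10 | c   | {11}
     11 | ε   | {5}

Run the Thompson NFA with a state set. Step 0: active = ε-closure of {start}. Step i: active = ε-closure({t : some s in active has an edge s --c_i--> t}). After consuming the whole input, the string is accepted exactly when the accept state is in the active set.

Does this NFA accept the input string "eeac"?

Answer: ACCEPT

Steps:
start: ε-closure({0}) = {0,1,2,4,6,8}
'e' @ 1: {1,2,3,4,6,8}
'e' @ 2: {1,2,3,4,6,8}
'a' @ 3: {9,10}
'c' @ 4: {5,11}  ✓accept
after full input: {5,11}  (accept=5 in)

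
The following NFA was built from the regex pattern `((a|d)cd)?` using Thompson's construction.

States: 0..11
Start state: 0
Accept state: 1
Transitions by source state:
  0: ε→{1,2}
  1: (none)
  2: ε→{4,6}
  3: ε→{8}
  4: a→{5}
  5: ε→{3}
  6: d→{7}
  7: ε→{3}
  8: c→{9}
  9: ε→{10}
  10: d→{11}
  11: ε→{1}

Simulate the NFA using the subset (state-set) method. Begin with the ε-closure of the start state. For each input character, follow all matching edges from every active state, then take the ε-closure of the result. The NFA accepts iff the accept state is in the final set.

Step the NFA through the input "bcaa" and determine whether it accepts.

S₀ = ε-closure({0}) = {0,1,2,4,6}
'b' @ 1: {}  — no active states
rest 'caa' ignored (set empty)
final: {}; accept 1 not in set

Answer: REJECT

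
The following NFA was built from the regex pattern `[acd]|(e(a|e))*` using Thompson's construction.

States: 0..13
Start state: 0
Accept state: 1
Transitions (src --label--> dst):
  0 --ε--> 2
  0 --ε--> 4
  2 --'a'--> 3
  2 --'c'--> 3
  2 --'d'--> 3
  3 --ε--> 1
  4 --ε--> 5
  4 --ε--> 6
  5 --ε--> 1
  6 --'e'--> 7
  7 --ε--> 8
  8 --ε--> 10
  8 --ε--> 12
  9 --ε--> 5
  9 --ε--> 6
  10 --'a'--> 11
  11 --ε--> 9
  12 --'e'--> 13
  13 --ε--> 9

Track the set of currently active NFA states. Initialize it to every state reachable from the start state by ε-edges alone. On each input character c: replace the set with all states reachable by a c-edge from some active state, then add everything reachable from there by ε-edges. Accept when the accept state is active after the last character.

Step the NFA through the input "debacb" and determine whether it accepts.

Answer: REJECT

Trace:
S₀ = ε-closure({0}) = {0,1,2,4,5,6}
'd' @ 1: {1,3}  [accepting]
'e' @ 2: {}  — no active states
rest 'bacb' ignored (set empty)
after full input: {}  (accept=1 not in)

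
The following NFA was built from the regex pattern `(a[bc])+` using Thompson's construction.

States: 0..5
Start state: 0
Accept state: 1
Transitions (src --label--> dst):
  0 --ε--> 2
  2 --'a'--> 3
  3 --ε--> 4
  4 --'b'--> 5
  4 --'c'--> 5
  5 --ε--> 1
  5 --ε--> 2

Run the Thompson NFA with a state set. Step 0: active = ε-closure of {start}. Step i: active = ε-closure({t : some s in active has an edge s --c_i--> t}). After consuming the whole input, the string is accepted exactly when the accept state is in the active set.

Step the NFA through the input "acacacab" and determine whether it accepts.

Answer: ACCEPT

Steps:
S₀ = ε-closure({0}) = {0,2}
'a' @ 1: {3,4}
'c' @ 2: {1,2,5}  ✓accept
'a' @ 3: {3,4}
'c' @ 4: {1,2,5}  ✓accept
'a' @ 5: {3,4}
'c' @ 6: {1,2,5}  ✓accept
'a' @ 7: {3,4}
'b' @ 8: {1,2,5}  ✓accept
final: {1,2,5}; accept 1 in set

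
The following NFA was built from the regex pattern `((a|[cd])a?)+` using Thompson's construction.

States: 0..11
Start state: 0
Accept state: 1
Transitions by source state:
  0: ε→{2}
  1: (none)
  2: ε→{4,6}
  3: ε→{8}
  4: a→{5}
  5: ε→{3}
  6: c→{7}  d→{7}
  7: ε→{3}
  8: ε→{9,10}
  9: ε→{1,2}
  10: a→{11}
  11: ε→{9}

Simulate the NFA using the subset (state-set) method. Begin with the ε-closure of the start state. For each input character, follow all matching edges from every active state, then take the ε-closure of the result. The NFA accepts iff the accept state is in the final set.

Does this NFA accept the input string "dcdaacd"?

S₀ = ε-closure({0}) = {0,2,4,6}
'd' @ 1: {1,2,3,4,6,7,8,9,10}  ✓accept
'c' @ 2: {1,2,3,4,6,7,8,9,10}  ✓accept
'd' @ 3: {1,2,3,4,6,7,8,9,10}  ✓accept
'a' @ 4: {1,2,3,4,5,6,8,9,10,11}  ✓accept
'a' @ 5: {1,2,3,4,5,6,8,9,10,11}  ✓accept
'c' @ 6: {1,2,3,4,6,7,8,9,10}  ✓accept
'd' @ 7: {1,2,3,4,6,7,8,9,10}  ✓accept
after full input: {1,2,3,4,6,7,8,9,10}  (accept=1 in)

Answer: ACCEPT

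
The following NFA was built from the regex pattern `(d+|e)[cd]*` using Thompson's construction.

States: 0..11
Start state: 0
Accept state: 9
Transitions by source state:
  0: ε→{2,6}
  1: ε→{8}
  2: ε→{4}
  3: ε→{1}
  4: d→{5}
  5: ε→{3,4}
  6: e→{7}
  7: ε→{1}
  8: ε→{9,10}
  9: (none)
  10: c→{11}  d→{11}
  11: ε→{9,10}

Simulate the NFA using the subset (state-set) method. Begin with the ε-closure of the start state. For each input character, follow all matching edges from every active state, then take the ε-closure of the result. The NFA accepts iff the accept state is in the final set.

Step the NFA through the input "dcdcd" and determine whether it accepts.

S₀ = ε-closure({0}) = {0,2,4,6}
'd' @ 1: {1,3,4,5,8,9,10}  ✓accept
'c' @ 2: {9,10,11}  ✓accept
'd' @ 3: {9,10,11}  ✓accept
'c' @ 4: {9,10,11}  ✓accept
'd' @ 5: {9,10,11}  ✓accept
end set {9,10,11} — state 9 in

Answer: ACCEPT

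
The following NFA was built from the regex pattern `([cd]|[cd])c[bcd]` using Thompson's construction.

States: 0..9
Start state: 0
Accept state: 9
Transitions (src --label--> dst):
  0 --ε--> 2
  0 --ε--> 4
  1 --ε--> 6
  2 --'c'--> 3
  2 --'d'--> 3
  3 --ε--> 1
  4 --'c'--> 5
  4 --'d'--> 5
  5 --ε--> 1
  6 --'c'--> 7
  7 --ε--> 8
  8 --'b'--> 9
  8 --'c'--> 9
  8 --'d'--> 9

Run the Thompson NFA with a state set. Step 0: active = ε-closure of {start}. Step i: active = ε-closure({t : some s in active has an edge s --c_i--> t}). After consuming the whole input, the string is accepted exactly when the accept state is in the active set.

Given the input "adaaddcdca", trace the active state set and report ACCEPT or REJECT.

S₀ = ε-closure({0}) = {0,2,4}
'a' @ 1: {}  — state set empty
rest 'daaddcdca' ignored (set empty)
end set {} — state 9 not in

Answer: REJECT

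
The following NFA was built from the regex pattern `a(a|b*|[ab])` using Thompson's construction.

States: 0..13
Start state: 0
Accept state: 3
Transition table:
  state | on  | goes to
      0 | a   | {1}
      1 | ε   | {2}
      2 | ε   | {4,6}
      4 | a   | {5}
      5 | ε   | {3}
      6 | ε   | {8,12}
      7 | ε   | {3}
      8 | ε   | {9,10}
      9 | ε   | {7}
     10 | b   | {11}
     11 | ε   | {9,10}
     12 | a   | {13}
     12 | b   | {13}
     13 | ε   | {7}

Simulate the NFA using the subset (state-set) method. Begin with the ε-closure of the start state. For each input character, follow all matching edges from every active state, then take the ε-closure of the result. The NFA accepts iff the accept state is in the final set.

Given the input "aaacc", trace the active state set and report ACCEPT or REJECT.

Answer: REJECT

Trace:
start: ε-closure({0}) = {0}
'a' @ 1: {1,2,3,4,6,7,8,9,10,12}  (accept∈set)
'a' @ 2: {3,5,7,13}  (accept∈set)
'a' @ 3: {}  — state set empty
rest 'cc' ignored (set empty)
end set {} — state 3 not in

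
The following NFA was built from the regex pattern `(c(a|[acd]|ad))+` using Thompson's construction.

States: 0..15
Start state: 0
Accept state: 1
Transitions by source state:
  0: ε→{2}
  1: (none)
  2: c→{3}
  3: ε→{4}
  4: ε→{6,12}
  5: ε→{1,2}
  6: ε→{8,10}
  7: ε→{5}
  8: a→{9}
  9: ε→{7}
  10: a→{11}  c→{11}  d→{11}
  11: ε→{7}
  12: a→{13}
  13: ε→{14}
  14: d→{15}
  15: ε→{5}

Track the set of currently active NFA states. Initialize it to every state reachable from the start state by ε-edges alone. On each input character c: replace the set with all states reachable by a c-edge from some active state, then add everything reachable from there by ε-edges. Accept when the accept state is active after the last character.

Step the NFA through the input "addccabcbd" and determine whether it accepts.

start: ε-closure({0}) = {0,2}
'a' @ 1: {}  — dead — no transitions
rest 'ddccabcbd' ignored (set empty)
after full input: {}  (accept=1 not in)

Answer: REJECT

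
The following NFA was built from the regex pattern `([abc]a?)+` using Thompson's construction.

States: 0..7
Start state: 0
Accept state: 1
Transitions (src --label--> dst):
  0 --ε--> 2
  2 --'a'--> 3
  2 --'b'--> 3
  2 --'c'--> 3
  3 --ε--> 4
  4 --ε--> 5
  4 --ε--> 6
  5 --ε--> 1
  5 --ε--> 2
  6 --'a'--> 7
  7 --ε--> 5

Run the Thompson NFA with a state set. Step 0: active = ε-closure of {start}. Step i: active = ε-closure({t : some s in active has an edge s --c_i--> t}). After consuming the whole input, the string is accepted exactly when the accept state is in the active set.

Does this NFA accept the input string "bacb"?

start: ε-closure({0}) = {0,2}
'b' @ 1: {1,2,3,4,5,6}  (accept∈set)
'a' @ 2: {1,2,3,4,5,6,7}  (accept∈set)
'c' @ 3: {1,2,3,4,5,6}  (accept∈set)
'b' @ 4: {1,2,3,4,5,6}  (accept∈set)
final: {1,2,3,4,5,6}; accept 1 in set

Answer: ACCEPT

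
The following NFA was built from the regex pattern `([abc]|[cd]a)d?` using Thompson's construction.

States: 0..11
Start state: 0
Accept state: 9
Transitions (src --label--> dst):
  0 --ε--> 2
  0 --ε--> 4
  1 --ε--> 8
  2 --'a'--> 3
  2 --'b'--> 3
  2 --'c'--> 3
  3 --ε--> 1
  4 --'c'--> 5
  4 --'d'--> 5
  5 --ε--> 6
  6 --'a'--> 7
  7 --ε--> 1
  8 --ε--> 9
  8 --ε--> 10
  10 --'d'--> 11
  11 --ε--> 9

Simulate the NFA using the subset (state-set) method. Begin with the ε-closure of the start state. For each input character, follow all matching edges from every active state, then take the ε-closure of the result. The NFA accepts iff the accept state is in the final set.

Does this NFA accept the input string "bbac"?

Answer: REJECT

Trace:
S₀ = ε-closure({0}) = {0,2,4}
'b' @ 1: {1,3,8,9,10}  (accept∈set)
'b' @ 2: {}  — state set empty
rest 'ac' ignored (set empty)
end set {} — state 9 not in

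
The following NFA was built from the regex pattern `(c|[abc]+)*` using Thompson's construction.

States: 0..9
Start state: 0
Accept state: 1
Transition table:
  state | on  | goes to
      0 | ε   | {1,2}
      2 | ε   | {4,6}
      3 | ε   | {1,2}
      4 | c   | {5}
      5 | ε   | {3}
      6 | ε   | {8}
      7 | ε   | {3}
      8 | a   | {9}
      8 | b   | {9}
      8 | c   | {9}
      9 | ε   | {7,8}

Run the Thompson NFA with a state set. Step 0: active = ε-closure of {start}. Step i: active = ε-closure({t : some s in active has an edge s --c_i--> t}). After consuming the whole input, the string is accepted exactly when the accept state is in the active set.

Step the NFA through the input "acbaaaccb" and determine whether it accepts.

Answer: ACCEPT

Derivation:
start: ε-closure({0}) = {0,1,2,4,6,8}
'a' @ 1: {1,2,3,4,6,7,8,9}  ✓accept
'c' @ 2: {1,2,3,4,5,6,7,8,9}  ✓accept
'b' @ 3: {1,2,3,4,6,7,8,9}  ✓accept
'a' @ 4: {1,2,3,4,6,7,8,9}  ✓accept
'a' @ 5: {1,2,3,4,6,7,8,9}  ✓accept
'a' @ 6: {1,2,3,4,6,7,8,9}  ✓accept
'c' @ 7: {1,2,3,4,5,6,7,8,9}  ✓accept
'c' @ 8: {1,2,3,4,5,6,7,8,9}  ✓accept
'b' @ 9: {1,2,3,4,6,7,8,9}  ✓accept
final: {1,2,3,4,6,7,8,9}; accept 1 in set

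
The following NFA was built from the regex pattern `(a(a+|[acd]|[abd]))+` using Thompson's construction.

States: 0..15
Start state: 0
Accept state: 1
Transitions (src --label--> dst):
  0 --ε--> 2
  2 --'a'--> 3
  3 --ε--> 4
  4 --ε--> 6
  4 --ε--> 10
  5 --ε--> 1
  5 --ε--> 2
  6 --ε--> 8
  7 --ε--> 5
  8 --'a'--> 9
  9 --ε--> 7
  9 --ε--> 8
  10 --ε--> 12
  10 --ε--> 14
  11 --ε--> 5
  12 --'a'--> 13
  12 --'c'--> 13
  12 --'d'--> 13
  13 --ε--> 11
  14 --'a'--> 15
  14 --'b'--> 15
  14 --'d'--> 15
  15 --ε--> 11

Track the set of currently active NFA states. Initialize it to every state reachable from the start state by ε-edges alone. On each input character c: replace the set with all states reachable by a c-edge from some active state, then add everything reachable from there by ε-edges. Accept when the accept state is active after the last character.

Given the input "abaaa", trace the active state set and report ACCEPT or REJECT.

Answer: ACCEPT

Trace:
start: ε-closure({0}) = {0,2}
'a' @ 1: {3,4,6,8,10,12,14}
'b' @ 2: {1,2,5,11,15}  ✓accept
'a' @ 3: {3,4,6,8,10,12,14}
'a' @ 4: {1,2,5,7,8,9,11,13,15}  ✓accept
'a' @ 5: {1,2,3,4,5,6,7,8,9,10,12,14}  ✓accept
after full input: {1,2,3,4,5,6,7,8,9,10,12,14}  (accept=1 in)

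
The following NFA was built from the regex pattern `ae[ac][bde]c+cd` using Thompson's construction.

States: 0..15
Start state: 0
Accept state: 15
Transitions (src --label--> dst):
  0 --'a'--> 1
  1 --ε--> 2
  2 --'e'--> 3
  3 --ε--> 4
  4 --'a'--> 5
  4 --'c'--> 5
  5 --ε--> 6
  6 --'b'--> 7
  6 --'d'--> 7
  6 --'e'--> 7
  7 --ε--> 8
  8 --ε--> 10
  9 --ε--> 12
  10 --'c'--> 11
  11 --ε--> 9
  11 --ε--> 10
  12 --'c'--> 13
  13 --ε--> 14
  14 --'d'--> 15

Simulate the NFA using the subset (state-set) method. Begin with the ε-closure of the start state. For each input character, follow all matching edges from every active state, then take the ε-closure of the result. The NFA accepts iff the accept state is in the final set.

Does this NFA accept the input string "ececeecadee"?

S₀ = ε-closure({0}) = {0}
'e' @ 1: {}  — dead — no transitions
rest 'ceceecadee' ignored (set empty)
end set {} — state 15 not in

Answer: REJECT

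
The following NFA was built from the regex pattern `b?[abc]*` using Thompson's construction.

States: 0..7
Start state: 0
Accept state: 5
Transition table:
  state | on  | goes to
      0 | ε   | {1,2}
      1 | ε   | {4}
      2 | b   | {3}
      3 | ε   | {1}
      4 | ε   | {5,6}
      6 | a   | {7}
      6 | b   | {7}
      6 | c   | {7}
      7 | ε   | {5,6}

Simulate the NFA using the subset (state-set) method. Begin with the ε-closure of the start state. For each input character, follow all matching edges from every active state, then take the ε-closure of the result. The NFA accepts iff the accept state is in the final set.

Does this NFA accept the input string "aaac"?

initial (ε-close {0}): {0,1,2,4,5,6}
'a' @ 1: {5,6,7}  [accepting]
'a' @ 2: {5,6,7}  [accepting]
'a' @ 3: {5,6,7}  [accepting]
'c' @ 4: {5,6,7}  [accepting]
after full input: {5,6,7}  (accept=5 in)

Answer: ACCEPT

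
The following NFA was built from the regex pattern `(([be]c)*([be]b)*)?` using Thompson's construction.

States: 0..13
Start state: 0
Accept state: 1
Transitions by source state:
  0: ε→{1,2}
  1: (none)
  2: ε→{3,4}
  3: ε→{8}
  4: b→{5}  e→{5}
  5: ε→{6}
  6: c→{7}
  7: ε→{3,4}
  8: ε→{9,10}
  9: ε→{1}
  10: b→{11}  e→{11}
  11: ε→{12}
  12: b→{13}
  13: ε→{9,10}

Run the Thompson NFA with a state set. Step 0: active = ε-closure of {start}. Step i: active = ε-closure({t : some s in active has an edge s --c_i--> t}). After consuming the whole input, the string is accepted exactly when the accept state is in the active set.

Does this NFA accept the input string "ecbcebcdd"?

Answer: REJECT

Derivation:
S₀ = ε-closure({0}) = {0,1,2,3,4,8,9,10}
'e' @ 1: {5,6,11,12}
'c' @ 2: {1,3,4,7,8,9,10}  (accept∈set)
'b' @ 3: {5,6,11,12}
'c' @ 4: {1,3,4,7,8,9,10}  (accept∈set)
'e' @ 5: {5,6,11,12}
'b' @ 6: {1,9,10,13}  (accept∈set)
'c' @ 7: {}  — state set empty
rest 'dd' ignored (set empty)
final: {}; accept 1 not in set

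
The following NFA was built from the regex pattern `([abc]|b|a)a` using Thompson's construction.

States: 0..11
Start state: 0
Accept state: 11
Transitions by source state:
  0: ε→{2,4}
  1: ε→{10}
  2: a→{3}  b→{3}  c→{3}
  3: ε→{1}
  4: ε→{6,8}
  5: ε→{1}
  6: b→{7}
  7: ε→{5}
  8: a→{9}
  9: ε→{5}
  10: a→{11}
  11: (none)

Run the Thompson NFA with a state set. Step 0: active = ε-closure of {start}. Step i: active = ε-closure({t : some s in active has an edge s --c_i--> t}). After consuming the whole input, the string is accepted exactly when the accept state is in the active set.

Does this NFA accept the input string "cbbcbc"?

Answer: REJECT

Steps:
initial (ε-close {0}): {0,2,4,6,8}
'c' @ 1: {1,3,10}
'b' @ 2: {}  — no active states
rest 'bcbc' ignored (set empty)
end set {} — state 11 not in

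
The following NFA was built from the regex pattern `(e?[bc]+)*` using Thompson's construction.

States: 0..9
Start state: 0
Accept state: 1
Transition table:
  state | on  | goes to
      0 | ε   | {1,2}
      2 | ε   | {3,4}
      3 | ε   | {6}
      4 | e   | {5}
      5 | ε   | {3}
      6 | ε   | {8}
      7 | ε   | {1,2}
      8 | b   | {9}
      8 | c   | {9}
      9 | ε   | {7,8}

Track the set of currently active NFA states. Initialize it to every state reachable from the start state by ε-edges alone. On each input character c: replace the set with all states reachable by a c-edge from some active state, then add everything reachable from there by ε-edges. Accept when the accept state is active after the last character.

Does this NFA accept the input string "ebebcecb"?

Answer: ACCEPT

Steps:
S₀ = ε-closure({0}) = {0,1,2,3,4,6,8}
'e' @ 1: {3,5,6,8}
'b' @ 2: {1,2,3,4,6,7,8,9}  (accept∈set)
'e' @ 3: {3,5,6,8}
'b' @ 4: {1,2,3,4,6,7,8,9}  (accept∈set)
'c' @ 5: {1,2,3,4,6,7,8,9}  (accept∈set)
'e' @ 6: {3,5,6,8}
'c' @ 7: {1,2,3,4,6,7,8,9}  (accept∈set)
'b' @ 8: {1,2,3,4,6,7,8,9}  (accept∈set)
end set {1,2,3,4,6,7,8,9} — state 1 in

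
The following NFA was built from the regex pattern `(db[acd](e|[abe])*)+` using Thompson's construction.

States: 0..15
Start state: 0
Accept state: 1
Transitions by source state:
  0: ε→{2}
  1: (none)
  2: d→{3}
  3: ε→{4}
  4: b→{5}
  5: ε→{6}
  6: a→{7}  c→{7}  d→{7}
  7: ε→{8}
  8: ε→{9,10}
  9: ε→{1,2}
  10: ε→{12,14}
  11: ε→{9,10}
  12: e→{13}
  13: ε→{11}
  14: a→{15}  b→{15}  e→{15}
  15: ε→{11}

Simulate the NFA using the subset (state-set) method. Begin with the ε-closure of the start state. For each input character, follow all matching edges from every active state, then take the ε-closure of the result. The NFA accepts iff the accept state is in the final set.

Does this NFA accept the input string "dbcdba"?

Answer: ACCEPT

Derivation:
initial (ε-close {0}): {0,2}
'd' @ 1: {3,4}
'b' @ 2: {5,6}
'c' @ 3: {1,2,7,8,9,10,12,14}  ✓accept
'd' @ 4: {3,4}
'b' @ 5: {5,6}
'a' @ 6: {1,2,7,8,9,10,12,14}  ✓accept
after full input: {1,2,7,8,9,10,12,14}  (accept=1 in)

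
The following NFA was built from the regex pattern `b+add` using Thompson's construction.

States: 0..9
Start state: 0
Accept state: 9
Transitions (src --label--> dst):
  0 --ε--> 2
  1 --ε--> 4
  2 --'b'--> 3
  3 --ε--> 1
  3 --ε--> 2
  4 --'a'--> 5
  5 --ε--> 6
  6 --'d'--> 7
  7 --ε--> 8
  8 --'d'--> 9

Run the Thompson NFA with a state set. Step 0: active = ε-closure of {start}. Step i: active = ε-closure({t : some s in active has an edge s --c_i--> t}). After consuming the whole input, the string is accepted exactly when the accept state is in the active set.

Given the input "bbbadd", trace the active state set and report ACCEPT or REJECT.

S₀ = ε-closure({0}) = {0,2}
'b' @ 1: {1,2,3,4}
'b' @ 2: {1,2,3,4}
'b' @ 3: {1,2,3,4}
'a' @ 4: {5,6}
'd' @ 5: {7,8}
'd' @ 6: {9}  (accept∈set)
after full input: {9}  (accept=9 in)

Answer: ACCEPT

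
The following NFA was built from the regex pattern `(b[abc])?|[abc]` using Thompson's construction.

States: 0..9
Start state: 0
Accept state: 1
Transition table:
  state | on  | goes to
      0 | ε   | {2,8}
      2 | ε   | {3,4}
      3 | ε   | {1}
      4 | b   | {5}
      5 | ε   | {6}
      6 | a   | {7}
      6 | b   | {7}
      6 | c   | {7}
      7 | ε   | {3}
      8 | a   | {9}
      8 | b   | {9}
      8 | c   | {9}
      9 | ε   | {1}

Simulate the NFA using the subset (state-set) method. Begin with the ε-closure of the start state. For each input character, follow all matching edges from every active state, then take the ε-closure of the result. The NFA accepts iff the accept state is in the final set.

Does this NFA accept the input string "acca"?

initial (ε-close {0}): {0,1,2,3,4,8}
'a' @ 1: {1,9}  ✓accept
'c' @ 2: {}  — state set empty
rest 'ca' ignored (set empty)
final: {}; accept 1 not in set

Answer: REJECT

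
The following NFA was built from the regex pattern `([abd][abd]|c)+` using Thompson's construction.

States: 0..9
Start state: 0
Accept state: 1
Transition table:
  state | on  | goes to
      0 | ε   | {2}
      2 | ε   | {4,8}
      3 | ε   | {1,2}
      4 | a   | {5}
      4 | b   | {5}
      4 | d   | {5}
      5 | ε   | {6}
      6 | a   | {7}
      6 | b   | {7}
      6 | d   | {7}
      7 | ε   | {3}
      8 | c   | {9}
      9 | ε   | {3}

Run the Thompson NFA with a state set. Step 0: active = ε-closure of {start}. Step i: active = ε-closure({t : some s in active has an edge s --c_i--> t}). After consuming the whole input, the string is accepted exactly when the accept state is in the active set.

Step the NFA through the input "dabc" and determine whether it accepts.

Answer: REJECT

Trace:
start: ε-closure({0}) = {0,2,4,8}
'd' @ 1: {5,6}
'a' @ 2: {1,2,3,4,7,8}  (accept∈set)
'b' @ 3: {5,6}
'c' @ 4: {}  — dead — no transitions
end set {} — state 1 not in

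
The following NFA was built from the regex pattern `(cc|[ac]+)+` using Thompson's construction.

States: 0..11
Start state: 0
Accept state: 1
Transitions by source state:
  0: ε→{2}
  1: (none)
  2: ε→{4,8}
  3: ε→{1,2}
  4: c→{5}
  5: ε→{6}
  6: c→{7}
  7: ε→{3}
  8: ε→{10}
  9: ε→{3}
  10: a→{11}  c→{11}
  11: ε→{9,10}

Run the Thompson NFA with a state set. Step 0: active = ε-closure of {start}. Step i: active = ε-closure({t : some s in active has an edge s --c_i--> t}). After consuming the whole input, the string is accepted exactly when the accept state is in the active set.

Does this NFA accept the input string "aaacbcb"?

initial (ε-close {0}): {0,2,4,8,10}
'a' @ 1: {1,2,3,4,8,9,10,11}  (accept∈set)
'a' @ 2: {1,2,3,4,8,9,10,11}  (accept∈set)
'a' @ 3: {1,2,3,4,8,9,10,11}  (accept∈set)
'c' @ 4: {1,2,3,4,5,6,8,9,10,11}  (accept∈set)
'b' @ 5: {}  — state set empty
rest 'cb' ignored (set empty)
final: {}; accept 1 not in set

Answer: REJECT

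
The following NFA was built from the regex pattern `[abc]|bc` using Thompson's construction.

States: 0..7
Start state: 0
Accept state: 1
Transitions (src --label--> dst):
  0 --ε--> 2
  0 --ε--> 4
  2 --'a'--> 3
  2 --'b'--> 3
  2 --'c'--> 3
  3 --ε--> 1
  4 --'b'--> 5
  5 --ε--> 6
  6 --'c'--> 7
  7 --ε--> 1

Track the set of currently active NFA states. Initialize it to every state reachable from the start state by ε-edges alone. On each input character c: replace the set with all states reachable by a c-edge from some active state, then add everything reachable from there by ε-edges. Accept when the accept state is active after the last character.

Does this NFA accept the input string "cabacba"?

S₀ = ε-closure({0}) = {0,2,4}
'c' @ 1: {1,3}  [accepting]
'a' @ 2: {}  — dead — no transitions
rest 'bacba' ignored (set empty)
final: {}; accept 1 not in set

Answer: REJECT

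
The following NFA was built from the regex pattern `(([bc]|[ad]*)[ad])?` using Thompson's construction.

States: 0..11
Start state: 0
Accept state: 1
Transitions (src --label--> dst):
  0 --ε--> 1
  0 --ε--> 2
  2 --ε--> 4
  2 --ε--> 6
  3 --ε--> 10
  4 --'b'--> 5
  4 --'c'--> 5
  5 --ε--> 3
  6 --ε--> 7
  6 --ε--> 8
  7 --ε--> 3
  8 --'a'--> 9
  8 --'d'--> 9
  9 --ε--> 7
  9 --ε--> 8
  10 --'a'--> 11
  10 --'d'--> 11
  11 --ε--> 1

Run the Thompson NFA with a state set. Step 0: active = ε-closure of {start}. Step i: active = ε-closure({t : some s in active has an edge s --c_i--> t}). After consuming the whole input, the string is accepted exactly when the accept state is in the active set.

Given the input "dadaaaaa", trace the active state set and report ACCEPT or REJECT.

Answer: ACCEPT

Derivation:
initial (ε-close {0}): {0,1,2,3,4,6,7,8,10}
'd' @ 1: {1,3,7,8,9,10,11}  ✓accept
'a' @ 2: {1,3,7,8,9,10,11}  ✓accept
'd' @ 3: {1,3,7,8,9,10,11}  ✓accept
'a' @ 4: {1,3,7,8,9,10,11}  ✓accept
'a' @ 5: {1,3,7,8,9,10,11}  ✓accept
'a' @ 6: {1,3,7,8,9,10,11}  ✓accept
'a' @ 7: {1,3,7,8,9,10,11}  ✓accept
'a' @ 8: {1,3,7,8,9,10,11}  ✓accept
final: {1,3,7,8,9,10,11}; accept 1 in set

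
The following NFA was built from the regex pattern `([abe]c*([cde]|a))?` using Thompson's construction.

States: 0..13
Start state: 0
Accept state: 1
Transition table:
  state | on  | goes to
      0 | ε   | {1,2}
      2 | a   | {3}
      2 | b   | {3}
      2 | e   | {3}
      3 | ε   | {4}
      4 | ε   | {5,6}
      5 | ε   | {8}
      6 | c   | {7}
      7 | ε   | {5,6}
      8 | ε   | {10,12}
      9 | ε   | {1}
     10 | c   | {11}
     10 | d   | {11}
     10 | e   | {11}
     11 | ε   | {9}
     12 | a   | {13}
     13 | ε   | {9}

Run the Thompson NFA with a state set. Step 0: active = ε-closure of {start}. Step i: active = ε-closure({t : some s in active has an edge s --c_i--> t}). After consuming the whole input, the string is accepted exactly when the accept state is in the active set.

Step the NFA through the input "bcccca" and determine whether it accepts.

start: ε-closure({0}) = {0,1,2}
'b' @ 1: {3,4,5,6,8,10,12}
'c' @ 2: {1,5,6,7,8,9,10,11,12}  [accepting]
'c' @ 3: {1,5,6,7,8,9,10,11,12}  [accepting]
'c' @ 4: {1,5,6,7,8,9,10,11,12}  [accepting]
'c' @ 5: {1,5,6,7,8,9,10,11,12}  [accepting]
'a' @ 6: {1,9,13}  [accepting]
end set {1,9,13} — state 1 in

Answer: ACCEPT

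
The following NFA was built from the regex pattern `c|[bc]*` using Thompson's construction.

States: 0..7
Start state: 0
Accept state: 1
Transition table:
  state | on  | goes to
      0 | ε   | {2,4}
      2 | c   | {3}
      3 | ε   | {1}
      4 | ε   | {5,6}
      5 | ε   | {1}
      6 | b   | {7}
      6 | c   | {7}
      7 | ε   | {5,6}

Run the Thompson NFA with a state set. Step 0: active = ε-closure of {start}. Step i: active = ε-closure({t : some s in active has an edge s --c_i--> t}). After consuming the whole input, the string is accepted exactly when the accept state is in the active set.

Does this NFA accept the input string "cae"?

Answer: REJECT

Derivation:
initial (ε-close {0}): {0,1,2,4,5,6}
'c' @ 1: {1,3,5,6,7}  (accept∈set)
'a' @ 2: {}  — dead — no transitions
rest 'e' ignored (set empty)
after full input: {}  (accept=1 not in)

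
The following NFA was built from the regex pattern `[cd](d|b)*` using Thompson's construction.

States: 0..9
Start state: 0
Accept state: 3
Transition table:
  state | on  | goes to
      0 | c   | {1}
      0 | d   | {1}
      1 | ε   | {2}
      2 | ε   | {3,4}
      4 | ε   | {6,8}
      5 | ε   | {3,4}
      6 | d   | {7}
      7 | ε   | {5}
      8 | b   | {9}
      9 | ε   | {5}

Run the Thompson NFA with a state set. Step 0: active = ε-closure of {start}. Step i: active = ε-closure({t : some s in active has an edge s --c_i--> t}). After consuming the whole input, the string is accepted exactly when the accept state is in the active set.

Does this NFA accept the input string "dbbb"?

initial (ε-close {0}): {0}
'd' @ 1: {1,2,3,4,6,8}  (accept∈set)
'b' @ 2: {3,4,5,6,8,9}  (accept∈set)
'b' @ 3: {3,4,5,6,8,9}  (accept∈set)
'b' @ 4: {3,4,5,6,8,9}  (accept∈set)
end set {3,4,5,6,8,9} — state 3 in

Answer: ACCEPT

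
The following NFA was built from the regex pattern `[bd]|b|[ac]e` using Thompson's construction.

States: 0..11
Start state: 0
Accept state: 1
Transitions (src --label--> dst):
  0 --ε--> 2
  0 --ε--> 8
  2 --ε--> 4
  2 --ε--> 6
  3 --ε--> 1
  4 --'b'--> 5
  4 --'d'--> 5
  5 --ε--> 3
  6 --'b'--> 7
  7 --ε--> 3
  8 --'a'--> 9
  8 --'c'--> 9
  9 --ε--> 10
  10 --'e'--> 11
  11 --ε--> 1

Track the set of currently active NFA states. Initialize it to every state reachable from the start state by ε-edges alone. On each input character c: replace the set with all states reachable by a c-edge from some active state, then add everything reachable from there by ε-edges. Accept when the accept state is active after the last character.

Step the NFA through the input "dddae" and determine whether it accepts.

Answer: REJECT

Steps:
S₀ = ε-closure({0}) = {0,2,4,6,8}
'd' @ 1: {1,3,5}  [accepting]
'd' @ 2: {}  — no active states
rest 'dae' ignored (set empty)
after full input: {}  (accept=1 not in)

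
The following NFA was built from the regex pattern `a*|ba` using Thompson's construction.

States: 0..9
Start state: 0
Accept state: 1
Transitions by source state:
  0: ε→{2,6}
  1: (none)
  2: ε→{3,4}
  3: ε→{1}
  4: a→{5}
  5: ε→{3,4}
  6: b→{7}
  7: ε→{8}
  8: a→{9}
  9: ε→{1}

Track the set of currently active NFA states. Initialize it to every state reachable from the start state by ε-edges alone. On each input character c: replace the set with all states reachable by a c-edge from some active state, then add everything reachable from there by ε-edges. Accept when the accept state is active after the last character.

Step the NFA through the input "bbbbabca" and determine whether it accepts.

Answer: REJECT

Trace:
start: ε-closure({0}) = {0,1,2,3,4,6}
'b' @ 1: {7,8}
'b' @ 2: {}  — dead — no transitions
rest 'bbabca' ignored (set empty)
after full input: {}  (accept=1 not in)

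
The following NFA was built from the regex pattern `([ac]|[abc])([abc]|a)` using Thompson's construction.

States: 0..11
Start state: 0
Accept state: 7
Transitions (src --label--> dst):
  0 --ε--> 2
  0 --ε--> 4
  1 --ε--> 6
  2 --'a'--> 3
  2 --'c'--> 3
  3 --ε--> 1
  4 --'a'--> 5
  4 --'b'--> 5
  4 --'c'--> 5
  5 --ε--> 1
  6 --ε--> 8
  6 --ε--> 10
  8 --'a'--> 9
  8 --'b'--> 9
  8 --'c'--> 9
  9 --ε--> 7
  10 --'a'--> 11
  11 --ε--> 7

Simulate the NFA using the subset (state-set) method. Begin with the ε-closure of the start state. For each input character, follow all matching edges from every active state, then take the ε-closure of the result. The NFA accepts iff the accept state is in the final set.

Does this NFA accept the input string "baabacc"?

S₀ = ε-closure({0}) = {0,2,4}
'b' @ 1: {1,5,6,8,10}
'a' @ 2: {7,9,11}  ✓accept
'a' @ 3: {}  — no active states
rest 'bacc' ignored (set empty)
after full input: {}  (accept=7 not in)

Answer: REJECT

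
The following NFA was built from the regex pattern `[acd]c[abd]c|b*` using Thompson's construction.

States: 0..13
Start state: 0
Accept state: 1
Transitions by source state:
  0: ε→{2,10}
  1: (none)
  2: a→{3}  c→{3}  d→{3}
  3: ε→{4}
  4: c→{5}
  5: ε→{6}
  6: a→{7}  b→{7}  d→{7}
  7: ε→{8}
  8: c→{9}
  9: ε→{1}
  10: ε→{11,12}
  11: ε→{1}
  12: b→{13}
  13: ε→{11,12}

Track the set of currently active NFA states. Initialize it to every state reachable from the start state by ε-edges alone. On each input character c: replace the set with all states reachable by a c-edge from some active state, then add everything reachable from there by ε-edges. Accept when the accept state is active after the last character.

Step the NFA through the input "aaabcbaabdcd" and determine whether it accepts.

initial (ε-close {0}): {0,1,2,10,11,12}
'a' @ 1: {3,4}
'a' @ 2: {}  — no active states
rest 'abcbaabdcd' ignored (set empty)
end set {} — state 1 not in

Answer: REJECT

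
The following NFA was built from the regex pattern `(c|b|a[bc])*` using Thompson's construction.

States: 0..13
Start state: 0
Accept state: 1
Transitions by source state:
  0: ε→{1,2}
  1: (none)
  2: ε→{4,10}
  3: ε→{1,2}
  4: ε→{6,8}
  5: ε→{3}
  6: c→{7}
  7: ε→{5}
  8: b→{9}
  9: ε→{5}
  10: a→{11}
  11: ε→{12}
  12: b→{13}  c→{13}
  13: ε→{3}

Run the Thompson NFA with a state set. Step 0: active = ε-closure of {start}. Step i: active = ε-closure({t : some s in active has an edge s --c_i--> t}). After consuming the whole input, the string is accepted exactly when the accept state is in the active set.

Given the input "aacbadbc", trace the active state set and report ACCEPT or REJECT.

start: ε-closure({0}) = {0,1,2,4,6,8,10}
'a' @ 1: {11,12}
'a' @ 2: {}  — state set empty
rest 'cbadbc' ignored (set empty)
final: {}; accept 1 not in set

Answer: REJECT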